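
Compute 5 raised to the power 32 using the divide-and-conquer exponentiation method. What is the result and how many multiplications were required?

Computing 5^32 by squaring (build up from 5^1; each line after the first costs one multiplication):

5^1 = 5
5^2 = (5^1)^2 = 5^2 = 25
5^4 = (5^2)^2 = 25^2 = 625
5^8 = (5^4)^2 = 625^2 = 390625
5^16 = (5^8)^2 = 390625^2 = 152587890625
5^32 = (5^16)^2 = 152587890625^2 = 23283064365386962890625

Result: 23283064365386962890625
Multiplications needed: 5 (5 lines after 5^1)

5^32 = 23283064365386962890625. Using exponentiation by squaring, this requires 5 multiplications. The key idea: if the exponent is even, square the half-power; if odd, multiply by the base once.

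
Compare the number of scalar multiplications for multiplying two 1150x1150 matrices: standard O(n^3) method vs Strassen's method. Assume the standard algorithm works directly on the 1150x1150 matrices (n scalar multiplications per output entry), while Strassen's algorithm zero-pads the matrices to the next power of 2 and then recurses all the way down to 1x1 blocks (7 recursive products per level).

Matrix multiplication for 1150x1150 matrices:

Strassen's algorithm requires power-of-2 dimensions. Pad 1150x1150 to 2048x2048 (next power of 2).

Standard algorithm: 1150^3 = 1520875000 multiplications
Strassen's algorithm: 7^(log2(2048)) = 7^11 = 1977326743 multiplications
Difference: 1520875000 - 1977326743 = -456451743 (Strassen uses MORE here due to padding overhead — for small or just-over-power-of-2 n, padding can outweigh the per-level savings)

Standard: 1520875000 multiplications (1150^3). Strassen: 1977326743 multiplications (7^11, after padding to 2048x2048). Strassen reduces 8 recursive multiplications to 7 at each level.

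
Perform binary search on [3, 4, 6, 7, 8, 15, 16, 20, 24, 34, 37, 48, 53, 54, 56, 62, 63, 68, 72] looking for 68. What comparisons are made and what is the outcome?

Binary search for 68 in [3, 4, 6, 7, 8, 15, 16, 20, 24, 34, 37, 48, 53, 54, 56, 62, 63, 68, 72]:

lo=0, hi=18, mid=9, arr[mid]=34 -> 34 < 68, search right half
lo=10, hi=18, mid=14, arr[mid]=56 -> 56 < 68, search right half
lo=15, hi=18, mid=16, arr[mid]=63 -> 63 < 68, search right half
lo=17, hi=18, mid=17, arr[mid]=68 -> Found target at index 17!

Binary search finds 68 at index 17 after 4 comparisons. The search repeatedly halves the search space by comparing with the middle element.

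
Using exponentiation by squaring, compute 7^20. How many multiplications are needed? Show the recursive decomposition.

Computing 7^20 by squaring (build up from 7^1; each line after the first costs one multiplication):

7^1 = 7
7^2 = (7^1)^2 = 7^2 = 49
7^4 = (7^2)^2 = 49^2 = 2401
7^5 = 7 * 7^4 = 7 * 2401 = 16807
7^10 = (7^5)^2 = 16807^2 = 282475249
7^20 = (7^10)^2 = 282475249^2 = 79792266297612001

Result: 79792266297612001
Multiplications needed: 5 (5 lines after 7^1)

7^20 = 79792266297612001. Using exponentiation by squaring, this requires 5 multiplications. The key idea: if the exponent is even, square the half-power; if odd, multiply by the base once.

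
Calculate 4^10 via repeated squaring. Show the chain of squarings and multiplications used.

Computing 4^10 by squaring (build up from 4^1; each line after the first costs one multiplication):

4^1 = 4
4^2 = (4^1)^2 = 4^2 = 16
4^4 = (4^2)^2 = 16^2 = 256
4^5 = 4 * 4^4 = 4 * 256 = 1024
4^10 = (4^5)^2 = 1024^2 = 1048576

Result: 1048576
Multiplications needed: 4 (4 lines after 4^1)

4^10 = 1048576. Using exponentiation by squaring, this requires 4 multiplications. The key idea: if the exponent is even, square the half-power; if odd, multiply by the base once.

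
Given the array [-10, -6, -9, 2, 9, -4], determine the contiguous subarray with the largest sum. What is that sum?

Using Kadane's algorithm on [-10, -6, -9, 2, 9, -4]:

Scanning through the array:
Position 1 (value -6): max_ending_here = -6, max_so_far = -6
Position 2 (value -9): max_ending_here = -9, max_so_far = -6
Position 3 (value 2): max_ending_here = 2, max_so_far = 2
Position 4 (value 9): max_ending_here = 11, max_so_far = 11
Position 5 (value -4): max_ending_here = 7, max_so_far = 11

Maximum subarray: [2, 9]
Maximum sum: 11

The maximum subarray is [2, 9] with sum 11. This subarray runs from index 3 to index 4.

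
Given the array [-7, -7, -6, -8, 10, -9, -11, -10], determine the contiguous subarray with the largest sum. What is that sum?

Using Kadane's algorithm on [-7, -7, -6, -8, 10, -9, -11, -10]:

Scanning through the array:
Position 1 (value -7): max_ending_here = -7, max_so_far = -7
Position 2 (value -6): max_ending_here = -6, max_so_far = -6
Position 3 (value -8): max_ending_here = -8, max_so_far = -6
Position 4 (value 10): max_ending_here = 10, max_so_far = 10
Position 5 (value -9): max_ending_here = 1, max_so_far = 10
Position 6 (value -11): max_ending_here = -10, max_so_far = 10
Position 7 (value -10): max_ending_here = -10, max_so_far = 10

Maximum subarray: [10]
Maximum sum: 10

The maximum subarray is [10] with sum 10. This subarray runs from index 4 to index 4.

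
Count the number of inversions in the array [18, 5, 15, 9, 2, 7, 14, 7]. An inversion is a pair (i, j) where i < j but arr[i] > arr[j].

Finding inversions in [18, 5, 15, 9, 2, 7, 14, 7]:

(0, 1): arr[0]=18 > arr[1]=5
(0, 2): arr[0]=18 > arr[2]=15
(0, 3): arr[0]=18 > arr[3]=9
(0, 4): arr[0]=18 > arr[4]=2
(0, 5): arr[0]=18 > arr[5]=7
(0, 6): arr[0]=18 > arr[6]=14
(0, 7): arr[0]=18 > arr[7]=7
(1, 4): arr[1]=5 > arr[4]=2
(2, 3): arr[2]=15 > arr[3]=9
(2, 4): arr[2]=15 > arr[4]=2
(2, 5): arr[2]=15 > arr[5]=7
(2, 6): arr[2]=15 > arr[6]=14
(2, 7): arr[2]=15 > arr[7]=7
(3, 4): arr[3]=9 > arr[4]=2
(3, 5): arr[3]=9 > arr[5]=7
(3, 7): arr[3]=9 > arr[7]=7
(6, 7): arr[6]=14 > arr[7]=7

Total inversions: 17

The array has 17 inversion(s): (0,1), (0,2), (0,3), (0,4), (0,5), (0,6), (0,7), (1,4), (2,3), (2,4), (2,5), (2,6), (2,7), (3,4), (3,5), (3,7), (6,7). Each pair (i,j) satisfies i < j and arr[i] > arr[j].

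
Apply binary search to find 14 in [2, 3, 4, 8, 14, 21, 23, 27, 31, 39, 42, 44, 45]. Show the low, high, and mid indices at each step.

Binary search for 14 in [2, 3, 4, 8, 14, 21, 23, 27, 31, 39, 42, 44, 45]:

lo=0, hi=12, mid=6, arr[mid]=23 -> 23 > 14, search left half
lo=0, hi=5, mid=2, arr[mid]=4 -> 4 < 14, search right half
lo=3, hi=5, mid=4, arr[mid]=14 -> Found target at index 4!

Binary search finds 14 at index 4 after 3 comparisons. The search repeatedly halves the search space by comparing with the middle element.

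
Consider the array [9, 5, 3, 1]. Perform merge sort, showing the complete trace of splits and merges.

Merge sort trace:

Split: [9, 5, 3, 1] -> [9, 5] and [3, 1]
  Split: [9, 5] -> [9] and [5]
  Merge: [9] + [5] -> [5, 9]
  Split: [3, 1] -> [3] and [1]
  Merge: [3] + [1] -> [1, 3]
Merge: [5, 9] + [1, 3] -> [1, 3, 5, 9]

Final sorted array: [1, 3, 5, 9]

The merge sort proceeds by recursively splitting the array and merging sorted halves.
After all merges, the sorted array is [1, 3, 5, 9].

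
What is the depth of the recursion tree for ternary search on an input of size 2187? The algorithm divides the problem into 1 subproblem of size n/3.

For divide and conquer with division factor 3:

Problem sizes at each level:
Level 0: 2187
Level 1: 729
Level 2: 243
Level 3: 81
Level 4: 27
Level 5: 9
Level 6: 3
Level 7: 1

The root is level 0 and the size-1 base case is level 7 (the tree spans levels 0 through 7, i.e. 8 levels counting the root), so the depth is the number of divisions: log_3(2187) = 7

The recursion tree depth is log_3(2187) = 7. At each level, the problem size is divided by 3, so it takes 7 divisions to reduce to a base case of size 1. The algorithm makes 1 recursive call at each level.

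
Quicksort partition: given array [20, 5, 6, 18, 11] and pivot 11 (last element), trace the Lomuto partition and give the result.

Lomuto partition with pivot = 11:

Initial array: [20, 5, 6, 18, 11]

arr[0]=20 > 11: no swap
arr[1]=5 <= 11: swap with position 0, array becomes [5, 20, 6, 18, 11]
arr[2]=6 <= 11: swap with position 1, array becomes [5, 6, 20, 18, 11]
arr[3]=18 > 11: no swap

Place pivot at position 2: [5, 6, 11, 18, 20]
Pivot position: 2

After partitioning with pivot 11, the array becomes [5, 6, 11, 18, 20]. The pivot is placed at index 2. All elements to the left of the pivot are <= 11, and all elements to the right are > 11.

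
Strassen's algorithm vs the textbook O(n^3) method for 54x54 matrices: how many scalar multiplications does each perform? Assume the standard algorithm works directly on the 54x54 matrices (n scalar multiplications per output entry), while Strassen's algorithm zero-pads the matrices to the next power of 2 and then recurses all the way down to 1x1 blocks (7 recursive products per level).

Matrix multiplication for 54x54 matrices:

Strassen's algorithm requires power-of-2 dimensions. Pad 54x54 to 64x64 (next power of 2).

Standard algorithm: 54^3 = 157464 multiplications
Strassen's algorithm: 7^(log2(64)) = 7^6 = 117649 multiplications
Savings: 157464 - 117649 = 39815 multiplications

Standard: 157464 multiplications (54^3). Strassen: 117649 multiplications (7^6, after padding to 64x64). Strassen reduces 8 recursive multiplications to 7 at each level.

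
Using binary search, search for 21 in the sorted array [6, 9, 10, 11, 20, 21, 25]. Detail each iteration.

Binary search for 21 in [6, 9, 10, 11, 20, 21, 25]:

lo=0, hi=6, mid=3, arr[mid]=11 -> 11 < 21, search right half
lo=4, hi=6, mid=5, arr[mid]=21 -> Found target at index 5!

Binary search finds 21 at index 5 after 2 comparisons. The search repeatedly halves the search space by comparing with the middle element.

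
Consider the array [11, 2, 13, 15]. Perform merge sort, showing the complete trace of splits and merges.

Merge sort trace:

Split: [11, 2, 13, 15] -> [11, 2] and [13, 15]
  Split: [11, 2] -> [11] and [2]
  Merge: [11] + [2] -> [2, 11]
  Split: [13, 15] -> [13] and [15]
  Merge: [13] + [15] -> [13, 15]
Merge: [2, 11] + [13, 15] -> [2, 11, 13, 15]

Final sorted array: [2, 11, 13, 15]

The merge sort proceeds by recursively splitting the array and merging sorted halves.
After all merges, the sorted array is [2, 11, 13, 15].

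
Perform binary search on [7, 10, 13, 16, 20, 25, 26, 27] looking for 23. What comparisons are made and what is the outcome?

Binary search for 23 in [7, 10, 13, 16, 20, 25, 26, 27]:

lo=0, hi=7, mid=3, arr[mid]=16 -> 16 < 23, search right half
lo=4, hi=7, mid=5, arr[mid]=25 -> 25 > 23, search left half
lo=4, hi=4, mid=4, arr[mid]=20 -> 20 < 23, search right half
lo=5 > hi=4, target 23 not found

Binary search determines that 23 is not in the array after 3 comparisons. The search space was exhausted without finding the target.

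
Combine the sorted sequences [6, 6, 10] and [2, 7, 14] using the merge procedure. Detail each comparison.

Merging process:

Compare 6 vs 2: take 2 from right. Merged: [2]
Compare 6 vs 7: take 6 from left. Merged: [2, 6]
Compare 6 vs 7: take 6 from left. Merged: [2, 6, 6]
Compare 10 vs 7: take 7 from right. Merged: [2, 6, 6, 7]
Compare 10 vs 14: take 10 from left. Merged: [2, 6, 6, 7, 10]
Append remaining from right: [14]. Merged: [2, 6, 6, 7, 10, 14]

Final merged array: [2, 6, 6, 7, 10, 14]
Total comparisons: 5

The merged array is [2, 6, 6, 7, 10, 14], requiring 5 comparisons. The merge step runs in O(n) time where n is the total number of elements.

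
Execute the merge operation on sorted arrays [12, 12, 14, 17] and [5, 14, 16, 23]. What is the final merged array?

Merging process:

Compare 12 vs 5: take 5 from right. Merged: [5]
Compare 12 vs 14: take 12 from left. Merged: [5, 12]
Compare 12 vs 14: take 12 from left. Merged: [5, 12, 12]
Compare 14 vs 14: take 14 from left. Merged: [5, 12, 12, 14]
Compare 17 vs 14: take 14 from right. Merged: [5, 12, 12, 14, 14]
Compare 17 vs 16: take 16 from right. Merged: [5, 12, 12, 14, 14, 16]
Compare 17 vs 23: take 17 from left. Merged: [5, 12, 12, 14, 14, 16, 17]
Append remaining from right: [23]. Merged: [5, 12, 12, 14, 14, 16, 17, 23]

Final merged array: [5, 12, 12, 14, 14, 16, 17, 23]
Total comparisons: 7

The merged array is [5, 12, 12, 14, 14, 16, 17, 23], requiring 7 comparisons. The merge step runs in O(n) time where n is the total number of elements.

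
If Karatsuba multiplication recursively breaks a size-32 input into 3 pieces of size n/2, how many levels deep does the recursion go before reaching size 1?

For divide and conquer with division factor 2:

Problem sizes at each level:
Level 0: 32
Level 1: 16
Level 2: 8
Level 3: 4
Level 4: 2
Level 5: 1

The root is level 0 and the size-1 base case is level 5 (the tree spans levels 0 through 5, i.e. 6 levels counting the root), so the depth is the number of divisions: log_2(32) = 5

The recursion tree depth is log_2(32) = 5. At each level, the problem size is divided by 2, so it takes 5 divisions to reduce to a base case of size 1. The algorithm makes 3 recursive calls at each level.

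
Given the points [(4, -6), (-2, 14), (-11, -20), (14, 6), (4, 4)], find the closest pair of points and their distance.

Computing all pairwise distances among 5 points:

d((4, -6), (-2, 14)) = 20.8806
d((4, -6), (-11, -20)) = 20.5183
d((4, -6), (14, 6)) = 15.6205
d((4, -6), (4, 4)) = 10.0 <-- minimum
d((-2, 14), (-11, -20)) = 35.171
d((-2, 14), (14, 6)) = 17.8885
d((-2, 14), (4, 4)) = 11.6619
d((-11, -20), (14, 6)) = 36.0694
d((-11, -20), (4, 4)) = 28.3019
d((14, 6), (4, 4)) = 10.198

Closest pair: (4, -6) and (4, 4) with distance 10.0

The closest pair is (4, -6) and (4, 4) with Euclidean distance 10.0. For 5 points, brute-force pairwise comparison is shown above. For large n, the divide-and-conquer algorithm (sort by x, recurse on halves, check the dividing strip) achieves O(n log n).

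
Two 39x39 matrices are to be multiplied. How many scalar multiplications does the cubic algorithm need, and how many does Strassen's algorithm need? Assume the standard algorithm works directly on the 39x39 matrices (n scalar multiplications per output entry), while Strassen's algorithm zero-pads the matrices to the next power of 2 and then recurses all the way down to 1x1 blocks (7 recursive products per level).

Matrix multiplication for 39x39 matrices:

Strassen's algorithm requires power-of-2 dimensions. Pad 39x39 to 64x64 (next power of 2).

Standard algorithm: 39^3 = 59319 multiplications
Strassen's algorithm: 7^(log2(64)) = 7^6 = 117649 multiplications
Difference: 59319 - 117649 = -58330 (Strassen uses MORE here due to padding overhead — for small or just-over-power-of-2 n, padding can outweigh the per-level savings)

Standard: 59319 multiplications (39^3). Strassen: 117649 multiplications (7^6, after padding to 64x64). Strassen reduces 8 recursive multiplications to 7 at each level.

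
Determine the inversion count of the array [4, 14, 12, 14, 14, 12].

Finding inversions in [4, 14, 12, 14, 14, 12]:

(1, 2): arr[1]=14 > arr[2]=12
(1, 5): arr[1]=14 > arr[5]=12
(3, 5): arr[3]=14 > arr[5]=12
(4, 5): arr[4]=14 > arr[5]=12

Total inversions: 4

The array has 4 inversion(s): (1,2), (1,5), (3,5), (4,5). Each pair (i,j) satisfies i < j and arr[i] > arr[j].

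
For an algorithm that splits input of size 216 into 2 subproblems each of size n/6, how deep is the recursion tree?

For divide and conquer with division factor 6:

Problem sizes at each level:
Level 0: 216
Level 1: 36
Level 2: 6
Level 3: 1

The root is level 0 and the size-1 base case is level 3 (the tree spans levels 0 through 3, i.e. 4 levels counting the root), so the depth is the number of divisions: log_6(216) = 3

The recursion tree depth is log_6(216) = 3. At each level, the problem size is divided by 6, so it takes 3 divisions to reduce to a base case of size 1. The algorithm makes 2 recursive calls at each level.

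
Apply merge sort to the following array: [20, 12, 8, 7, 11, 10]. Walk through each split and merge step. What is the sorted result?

Merge sort trace:

Split: [20, 12, 8, 7, 11, 10] -> [20, 12, 8] and [7, 11, 10]
  Split: [20, 12, 8] -> [20] and [12, 8]
    Split: [12, 8] -> [12] and [8]
    Merge: [12] + [8] -> [8, 12]
  Merge: [20] + [8, 12] -> [8, 12, 20]
  Split: [7, 11, 10] -> [7] and [11, 10]
    Split: [11, 10] -> [11] and [10]
    Merge: [11] + [10] -> [10, 11]
  Merge: [7] + [10, 11] -> [7, 10, 11]
Merge: [8, 12, 20] + [7, 10, 11] -> [7, 8, 10, 11, 12, 20]

Final sorted array: [7, 8, 10, 11, 12, 20]

The merge sort proceeds by recursively splitting the array and merging sorted halves.
After all merges, the sorted array is [7, 8, 10, 11, 12, 20].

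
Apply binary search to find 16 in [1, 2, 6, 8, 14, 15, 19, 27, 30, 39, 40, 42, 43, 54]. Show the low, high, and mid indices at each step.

Binary search for 16 in [1, 2, 6, 8, 14, 15, 19, 27, 30, 39, 40, 42, 43, 54]:

lo=0, hi=13, mid=6, arr[mid]=19 -> 19 > 16, search left half
lo=0, hi=5, mid=2, arr[mid]=6 -> 6 < 16, search right half
lo=3, hi=5, mid=4, arr[mid]=14 -> 14 < 16, search right half
lo=5, hi=5, mid=5, arr[mid]=15 -> 15 < 16, search right half
lo=6 > hi=5, target 16 not found

Binary search determines that 16 is not in the array after 4 comparisons. The search space was exhausted without finding the target.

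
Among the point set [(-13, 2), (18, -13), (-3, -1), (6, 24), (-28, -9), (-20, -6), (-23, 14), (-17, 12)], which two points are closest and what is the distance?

Computing all pairwise distances among 8 points:

d((-13, 2), (18, -13)) = 34.4384
d((-13, 2), (-3, -1)) = 10.4403
d((-13, 2), (6, 24)) = 29.0689
d((-13, 2), (-28, -9)) = 18.6011
d((-13, 2), (-20, -6)) = 10.6301
d((-13, 2), (-23, 14)) = 15.6205
d((-13, 2), (-17, 12)) = 10.7703
d((18, -13), (-3, -1)) = 24.1868
d((18, -13), (6, 24)) = 38.8973
d((18, -13), (-28, -9)) = 46.1736
d((18, -13), (-20, -6)) = 38.6394
d((18, -13), (-23, 14)) = 49.0918
d((18, -13), (-17, 12)) = 43.0116
d((-3, -1), (6, 24)) = 26.5707
d((-3, -1), (-28, -9)) = 26.2488
d((-3, -1), (-20, -6)) = 17.72
d((-3, -1), (-23, 14)) = 25.0
d((-3, -1), (-17, 12)) = 19.105
d((6, 24), (-28, -9)) = 47.3814
d((6, 24), (-20, -6)) = 39.6989
d((6, 24), (-23, 14)) = 30.6757
d((6, 24), (-17, 12)) = 25.9422
d((-28, -9), (-20, -6)) = 8.544
d((-28, -9), (-23, 14)) = 23.5372
d((-28, -9), (-17, 12)) = 23.7065
d((-20, -6), (-23, 14)) = 20.2237
d((-20, -6), (-17, 12)) = 18.2483
d((-23, 14), (-17, 12)) = 6.3246 <-- minimum

Closest pair: (-23, 14) and (-17, 12) with distance 6.3246

The closest pair is (-23, 14) and (-17, 12) with Euclidean distance 6.3246. For 8 points, brute-force pairwise comparison is shown above. For large n, the divide-and-conquer algorithm (sort by x, recurse on halves, check the dividing strip) achieves O(n log n).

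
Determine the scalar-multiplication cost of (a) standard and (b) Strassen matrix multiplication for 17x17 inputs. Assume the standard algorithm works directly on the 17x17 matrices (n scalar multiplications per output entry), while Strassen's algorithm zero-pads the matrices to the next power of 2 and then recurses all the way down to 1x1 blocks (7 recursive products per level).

Matrix multiplication for 17x17 matrices:

Strassen's algorithm requires power-of-2 dimensions. Pad 17x17 to 32x32 (next power of 2).

Standard algorithm: 17^3 = 4913 multiplications
Strassen's algorithm: 7^(log2(32)) = 7^5 = 16807 multiplications
Difference: 4913 - 16807 = -11894 (Strassen uses MORE here due to padding overhead — for small or just-over-power-of-2 n, padding can outweigh the per-level savings)

Standard: 4913 multiplications (17^3). Strassen: 16807 multiplications (7^5, after padding to 32x32). Strassen reduces 8 recursive multiplications to 7 at each level.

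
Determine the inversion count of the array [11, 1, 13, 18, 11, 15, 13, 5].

Finding inversions in [11, 1, 13, 18, 11, 15, 13, 5]:

(0, 1): arr[0]=11 > arr[1]=1
(0, 7): arr[0]=11 > arr[7]=5
(2, 4): arr[2]=13 > arr[4]=11
(2, 7): arr[2]=13 > arr[7]=5
(3, 4): arr[3]=18 > arr[4]=11
(3, 5): arr[3]=18 > arr[5]=15
(3, 6): arr[3]=18 > arr[6]=13
(3, 7): arr[3]=18 > arr[7]=5
(4, 7): arr[4]=11 > arr[7]=5
(5, 6): arr[5]=15 > arr[6]=13
(5, 7): arr[5]=15 > arr[7]=5
(6, 7): arr[6]=13 > arr[7]=5

Total inversions: 12

The array has 12 inversion(s): (0,1), (0,7), (2,4), (2,7), (3,4), (3,5), (3,6), (3,7), (4,7), (5,6), (5,7), (6,7). Each pair (i,j) satisfies i < j and arr[i] > arr[j].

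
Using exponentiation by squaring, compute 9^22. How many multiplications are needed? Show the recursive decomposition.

Computing 9^22 by squaring (build up from 9^1; each line after the first costs one multiplication):

9^1 = 9
9^2 = (9^1)^2 = 9^2 = 81
9^4 = (9^2)^2 = 81^2 = 6561
9^5 = 9 * 9^4 = 9 * 6561 = 59049
9^10 = (9^5)^2 = 59049^2 = 3486784401
9^11 = 9 * 9^10 = 9 * 3486784401 = 31381059609
9^22 = (9^11)^2 = 31381059609^2 = 984770902183611232881

Result: 984770902183611232881
Multiplications needed: 6 (6 lines after 9^1)

9^22 = 984770902183611232881. Using exponentiation by squaring, this requires 6 multiplications. The key idea: if the exponent is even, square the half-power; if odd, multiply by the base once.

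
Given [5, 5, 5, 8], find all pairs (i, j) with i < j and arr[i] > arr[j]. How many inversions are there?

Finding inversions in [5, 5, 5, 8]:


Total inversions: 0

The array has 0 inversions. It is already sorted.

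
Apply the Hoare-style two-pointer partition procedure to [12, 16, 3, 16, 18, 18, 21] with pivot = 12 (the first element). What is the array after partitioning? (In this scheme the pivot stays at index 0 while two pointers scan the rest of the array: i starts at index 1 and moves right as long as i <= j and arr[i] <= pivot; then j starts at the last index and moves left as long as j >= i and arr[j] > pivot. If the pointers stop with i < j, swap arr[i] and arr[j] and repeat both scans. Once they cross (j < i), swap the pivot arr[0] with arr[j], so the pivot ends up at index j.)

Hoare-style two-pointer partition with pivot = 12:

Initial array: [12, 16, 3, 16, 18, 18, 21]

Pointers start at i = 1, j = 6.
i stops at index 1 (arr[1]=16 > 12), j stops at index 2 (arr[2]=3 <= 12): swap arr[1] and arr[2], array becomes [12, 3, 16, 16, 18, 18, 21]
i ends at 2, j ends at 1: the pointers have crossed (j < i), so scanning stops.

Swap pivot arr[0] with arr[1] to place pivot at position 1: [3, 12, 16, 16, 18, 18, 21]
Pivot position: 1

After partitioning with pivot 12, the array becomes [3, 12, 16, 16, 18, 18, 21]. The pivot is placed at index 1. All elements to the left of the pivot are <= 12, and all elements to the right are > 12.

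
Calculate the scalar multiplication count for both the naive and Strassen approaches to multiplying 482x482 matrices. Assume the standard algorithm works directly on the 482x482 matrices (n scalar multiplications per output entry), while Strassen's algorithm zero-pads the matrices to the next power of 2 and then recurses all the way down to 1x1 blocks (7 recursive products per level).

Matrix multiplication for 482x482 matrices:

Strassen's algorithm requires power-of-2 dimensions. Pad 482x482 to 512x512 (next power of 2).

Standard algorithm: 482^3 = 111980168 multiplications
Strassen's algorithm: 7^(log2(512)) = 7^9 = 40353607 multiplications
Savings: 111980168 - 40353607 = 71626561 multiplications

Standard: 111980168 multiplications (482^3). Strassen: 40353607 multiplications (7^9, after padding to 512x512). Strassen reduces 8 recursive multiplications to 7 at each level.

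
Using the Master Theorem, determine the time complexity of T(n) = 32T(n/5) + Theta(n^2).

Master Theorem for T(n) = 32T(n/5) + O(n^2):

a = 32, b = 5, c = 2
log_b(a) = log_5(32) = 2.1534

Case 1: c = 2 < log_5(32) = 2.1534
T(n) = O(n^(log_5 32))

For T(n) = 32T(n/5) + O(n^2): log_5(32) = 2.1534. This is Case 1 of the Master Theorem (c < log_b(a), work dominated by leaves), giving O(n^(log_5 32)).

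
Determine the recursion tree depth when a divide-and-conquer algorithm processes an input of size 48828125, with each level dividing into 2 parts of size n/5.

For divide and conquer with division factor 5:

Problem sizes at each level:
Level 0: 48828125
Level 1: 9765625
Level 2: 1953125
Level 3: 390625
Level 4: 78125
Level 5: 15625
Level 6: 3125
Level 7: 625
Level 8: 125
Level 9: 25
Level 10: 5
Level 11: 1

The root is level 0 and the size-1 base case is level 11 (the tree spans levels 0 through 11, i.e. 12 levels counting the root), so the depth is the number of divisions: log_5(48828125) = 11

The recursion tree depth is log_5(48828125) = 11. At each level, the problem size is divided by 5, so it takes 11 divisions to reduce to a base case of size 1. The algorithm makes 2 recursive calls at each level.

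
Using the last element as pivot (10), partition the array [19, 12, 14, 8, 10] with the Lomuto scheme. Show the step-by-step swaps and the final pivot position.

Lomuto partition with pivot = 10:

Initial array: [19, 12, 14, 8, 10]

arr[0]=19 > 10: no swap
arr[1]=12 > 10: no swap
arr[2]=14 > 10: no swap
arr[3]=8 <= 10: swap with position 0, array becomes [8, 12, 14, 19, 10]

Place pivot at position 1: [8, 10, 14, 19, 12]
Pivot position: 1

After partitioning with pivot 10, the array becomes [8, 10, 14, 19, 12]. The pivot is placed at index 1. All elements to the left of the pivot are <= 10, and all elements to the right are > 10.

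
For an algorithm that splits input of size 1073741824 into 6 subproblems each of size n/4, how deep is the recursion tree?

For divide and conquer with division factor 4:

Problem sizes at each level:
Level 0: 1073741824
Level 1: 268435456
Level 2: 67108864
Level 3: 16777216
Level 4: 4194304
Level 5: 1048576
Level 6: 262144
Level 7: 65536
Level 8: 16384
Level 9: 4096
Level 10: 1024
Level 11: 256
Level 12: 64
Level 13: 16
Level 14: 4
Level 15: 1

The root is level 0 and the size-1 base case is level 15 (the tree spans levels 0 through 15, i.e. 16 levels counting the root), so the depth is the number of divisions: log_4(1073741824) = 15

The recursion tree depth is log_4(1073741824) = 15. At each level, the problem size is divided by 4, so it takes 15 divisions to reduce to a base case of size 1. The algorithm makes 6 recursive calls at each level.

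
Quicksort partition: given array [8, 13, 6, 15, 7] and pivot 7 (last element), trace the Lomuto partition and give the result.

Lomuto partition with pivot = 7:

Initial array: [8, 13, 6, 15, 7]

arr[0]=8 > 7: no swap
arr[1]=13 > 7: no swap
arr[2]=6 <= 7: swap with position 0, array becomes [6, 13, 8, 15, 7]
arr[3]=15 > 7: no swap

Place pivot at position 1: [6, 7, 8, 15, 13]
Pivot position: 1

After partitioning with pivot 7, the array becomes [6, 7, 8, 15, 13]. The pivot is placed at index 1. All elements to the left of the pivot are <= 7, and all elements to the right are > 7.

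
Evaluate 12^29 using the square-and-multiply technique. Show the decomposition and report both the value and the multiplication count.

Computing 12^29 by squaring (build up from 12^1; each line after the first costs one multiplication):

12^1 = 12
12^2 = (12^1)^2 = 12^2 = 144
12^3 = 12 * 12^2 = 12 * 144 = 1728
12^6 = (12^3)^2 = 1728^2 = 2985984
12^7 = 12 * 12^6 = 12 * 2985984 = 35831808
12^14 = (12^7)^2 = 35831808^2 = 1283918464548864
12^28 = (12^14)^2 = 1283918464548864^2 = 1648446623609512543951043690496
12^29 = 12 * 12^28 = 12 * 1648446623609512543951043690496 = 19781359483314150527412524285952

Result: 19781359483314150527412524285952
Multiplications needed: 7 (7 lines after 12^1)

12^29 = 19781359483314150527412524285952. Using exponentiation by squaring, this requires 7 multiplications. The key idea: if the exponent is even, square the half-power; if odd, multiply by the base once.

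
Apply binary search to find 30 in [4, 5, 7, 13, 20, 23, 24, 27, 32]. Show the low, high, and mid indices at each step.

Binary search for 30 in [4, 5, 7, 13, 20, 23, 24, 27, 32]:

lo=0, hi=8, mid=4, arr[mid]=20 -> 20 < 30, search right half
lo=5, hi=8, mid=6, arr[mid]=24 -> 24 < 30, search right half
lo=7, hi=8, mid=7, arr[mid]=27 -> 27 < 30, search right half
lo=8, hi=8, mid=8, arr[mid]=32 -> 32 > 30, search left half
lo=8 > hi=7, target 30 not found

Binary search determines that 30 is not in the array after 4 comparisons. The search space was exhausted without finding the target.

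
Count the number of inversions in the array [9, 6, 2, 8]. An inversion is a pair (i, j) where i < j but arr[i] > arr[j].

Finding inversions in [9, 6, 2, 8]:

(0, 1): arr[0]=9 > arr[1]=6
(0, 2): arr[0]=9 > arr[2]=2
(0, 3): arr[0]=9 > arr[3]=8
(1, 2): arr[1]=6 > arr[2]=2

Total inversions: 4

The array has 4 inversion(s): (0,1), (0,2), (0,3), (1,2). Each pair (i,j) satisfies i < j and arr[i] > arr[j].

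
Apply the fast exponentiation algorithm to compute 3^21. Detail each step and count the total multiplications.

Computing 3^21 by squaring (build up from 3^1; each line after the first costs one multiplication):

3^1 = 3
3^2 = (3^1)^2 = 3^2 = 9
3^4 = (3^2)^2 = 9^2 = 81
3^5 = 3 * 3^4 = 3 * 81 = 243
3^10 = (3^5)^2 = 243^2 = 59049
3^20 = (3^10)^2 = 59049^2 = 3486784401
3^21 = 3 * 3^20 = 3 * 3486784401 = 10460353203

Result: 10460353203
Multiplications needed: 6 (6 lines after 3^1)

3^21 = 10460353203. Using exponentiation by squaring, this requires 6 multiplications. The key idea: if the exponent is even, square the half-power; if odd, multiply by the base once.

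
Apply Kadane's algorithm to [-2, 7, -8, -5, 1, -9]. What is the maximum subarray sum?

Using Kadane's algorithm on [-2, 7, -8, -5, 1, -9]:

Scanning through the array:
Position 1 (value 7): max_ending_here = 7, max_so_far = 7
Position 2 (value -8): max_ending_here = -1, max_so_far = 7
Position 3 (value -5): max_ending_here = -5, max_so_far = 7
Position 4 (value 1): max_ending_here = 1, max_so_far = 7
Position 5 (value -9): max_ending_here = -8, max_so_far = 7

Maximum subarray: [7]
Maximum sum: 7

The maximum subarray is [7] with sum 7. This subarray runs from index 1 to index 1.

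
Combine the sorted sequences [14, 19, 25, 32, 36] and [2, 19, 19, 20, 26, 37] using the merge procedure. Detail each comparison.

Merging process:

Compare 14 vs 2: take 2 from right. Merged: [2]
Compare 14 vs 19: take 14 from left. Merged: [2, 14]
Compare 19 vs 19: take 19 from left. Merged: [2, 14, 19]
Compare 25 vs 19: take 19 from right. Merged: [2, 14, 19, 19]
Compare 25 vs 19: take 19 from right. Merged: [2, 14, 19, 19, 19]
Compare 25 vs 20: take 20 from right. Merged: [2, 14, 19, 19, 19, 20]
Compare 25 vs 26: take 25 from left. Merged: [2, 14, 19, 19, 19, 20, 25]
Compare 32 vs 26: take 26 from right. Merged: [2, 14, 19, 19, 19, 20, 25, 26]
Compare 32 vs 37: take 32 from left. Merged: [2, 14, 19, 19, 19, 20, 25, 26, 32]
Compare 36 vs 37: take 36 from left. Merged: [2, 14, 19, 19, 19, 20, 25, 26, 32, 36]
Append remaining from right: [37]. Merged: [2, 14, 19, 19, 19, 20, 25, 26, 32, 36, 37]

Final merged array: [2, 14, 19, 19, 19, 20, 25, 26, 32, 36, 37]
Total comparisons: 10

The merged array is [2, 14, 19, 19, 19, 20, 25, 26, 32, 36, 37], requiring 10 comparisons. The merge step runs in O(n) time where n is the total number of elements.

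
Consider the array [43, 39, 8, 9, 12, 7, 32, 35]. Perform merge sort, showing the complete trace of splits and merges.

Merge sort trace:

Split: [43, 39, 8, 9, 12, 7, 32, 35] -> [43, 39, 8, 9] and [12, 7, 32, 35]
  Split: [43, 39, 8, 9] -> [43, 39] and [8, 9]
    Split: [43, 39] -> [43] and [39]
    Merge: [43] + [39] -> [39, 43]
    Split: [8, 9] -> [8] and [9]
    Merge: [8] + [9] -> [8, 9]
  Merge: [39, 43] + [8, 9] -> [8, 9, 39, 43]
  Split: [12, 7, 32, 35] -> [12, 7] and [32, 35]
    Split: [12, 7] -> [12] and [7]
    Merge: [12] + [7] -> [7, 12]
    Split: [32, 35] -> [32] and [35]
    Merge: [32] + [35] -> [32, 35]
  Merge: [7, 12] + [32, 35] -> [7, 12, 32, 35]
Merge: [8, 9, 39, 43] + [7, 12, 32, 35] -> [7, 8, 9, 12, 32, 35, 39, 43]

Final sorted array: [7, 8, 9, 12, 32, 35, 39, 43]

The merge sort proceeds by recursively splitting the array and merging sorted halves.
After all merges, the sorted array is [7, 8, 9, 12, 32, 35, 39, 43].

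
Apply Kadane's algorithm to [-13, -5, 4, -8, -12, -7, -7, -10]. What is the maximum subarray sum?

Using Kadane's algorithm on [-13, -5, 4, -8, -12, -7, -7, -10]:

Scanning through the array:
Position 1 (value -5): max_ending_here = -5, max_so_far = -5
Position 2 (value 4): max_ending_here = 4, max_so_far = 4
Position 3 (value -8): max_ending_here = -4, max_so_far = 4
Position 4 (value -12): max_ending_here = -12, max_so_far = 4
Position 5 (value -7): max_ending_here = -7, max_so_far = 4
Position 6 (value -7): max_ending_here = -7, max_so_far = 4
Position 7 (value -10): max_ending_here = -10, max_so_far = 4

Maximum subarray: [4]
Maximum sum: 4

The maximum subarray is [4] with sum 4. This subarray runs from index 2 to index 2.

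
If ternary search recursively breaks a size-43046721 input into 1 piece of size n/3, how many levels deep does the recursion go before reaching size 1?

For divide and conquer with division factor 3:

Problem sizes at each level:
Level 0: 43046721
Level 1: 14348907
Level 2: 4782969
Level 3: 1594323
Level 4: 531441
Level 5: 177147
Level 6: 59049
Level 7: 19683
Level 8: 6561
Level 9: 2187
Level 10: 729
Level 11: 243
Level 12: 81
Level 13: 27
Level 14: 9
Level 15: 3
Level 16: 1

The root is level 0 and the size-1 base case is level 16 (the tree spans levels 0 through 16, i.e. 17 levels counting the root), so the depth is the number of divisions: log_3(43046721) = 16

The recursion tree depth is log_3(43046721) = 16. At each level, the problem size is divided by 3, so it takes 16 divisions to reduce to a base case of size 1. The algorithm makes 1 recursive call at each level.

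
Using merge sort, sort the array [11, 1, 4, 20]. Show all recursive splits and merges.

Merge sort trace:

Split: [11, 1, 4, 20] -> [11, 1] and [4, 20]
  Split: [11, 1] -> [11] and [1]
  Merge: [11] + [1] -> [1, 11]
  Split: [4, 20] -> [4] and [20]
  Merge: [4] + [20] -> [4, 20]
Merge: [1, 11] + [4, 20] -> [1, 4, 11, 20]

Final sorted array: [1, 4, 11, 20]

The merge sort proceeds by recursively splitting the array and merging sorted halves.
After all merges, the sorted array is [1, 4, 11, 20].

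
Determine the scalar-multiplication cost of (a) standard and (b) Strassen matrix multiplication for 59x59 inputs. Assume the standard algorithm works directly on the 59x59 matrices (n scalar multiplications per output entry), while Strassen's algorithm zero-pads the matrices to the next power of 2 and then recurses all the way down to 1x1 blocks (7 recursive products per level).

Matrix multiplication for 59x59 matrices:

Strassen's algorithm requires power-of-2 dimensions. Pad 59x59 to 64x64 (next power of 2).

Standard algorithm: 59^3 = 205379 multiplications
Strassen's algorithm: 7^(log2(64)) = 7^6 = 117649 multiplications
Savings: 205379 - 117649 = 87730 multiplications

Standard: 205379 multiplications (59^3). Strassen: 117649 multiplications (7^6, after padding to 64x64). Strassen reduces 8 recursive multiplications to 7 at each level.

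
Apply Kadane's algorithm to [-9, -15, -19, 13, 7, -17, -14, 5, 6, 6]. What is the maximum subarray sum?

Using Kadane's algorithm on [-9, -15, -19, 13, 7, -17, -14, 5, 6, 6]:

Scanning through the array:
Position 1 (value -15): max_ending_here = -15, max_so_far = -9
Position 2 (value -19): max_ending_here = -19, max_so_far = -9
Position 3 (value 13): max_ending_here = 13, max_so_far = 13
Position 4 (value 7): max_ending_here = 20, max_so_far = 20
Position 5 (value -17): max_ending_here = 3, max_so_far = 20
Position 6 (value -14): max_ending_here = -11, max_so_far = 20
Position 7 (value 5): max_ending_here = 5, max_so_far = 20
Position 8 (value 6): max_ending_here = 11, max_so_far = 20
Position 9 (value 6): max_ending_here = 17, max_so_far = 20

Maximum subarray: [13, 7]
Maximum sum: 20

The maximum subarray is [13, 7] with sum 20. This subarray runs from index 3 to index 4.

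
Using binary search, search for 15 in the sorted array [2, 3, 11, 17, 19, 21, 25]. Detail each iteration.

Binary search for 15 in [2, 3, 11, 17, 19, 21, 25]:

lo=0, hi=6, mid=3, arr[mid]=17 -> 17 > 15, search left half
lo=0, hi=2, mid=1, arr[mid]=3 -> 3 < 15, search right half
lo=2, hi=2, mid=2, arr[mid]=11 -> 11 < 15, search right half
lo=3 > hi=2, target 15 not found

Binary search determines that 15 is not in the array after 3 comparisons. The search space was exhausted without finding the target.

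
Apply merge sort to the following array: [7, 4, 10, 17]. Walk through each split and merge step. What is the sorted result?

Merge sort trace:

Split: [7, 4, 10, 17] -> [7, 4] and [10, 17]
  Split: [7, 4] -> [7] and [4]
  Merge: [7] + [4] -> [4, 7]
  Split: [10, 17] -> [10] and [17]
  Merge: [10] + [17] -> [10, 17]
Merge: [4, 7] + [10, 17] -> [4, 7, 10, 17]

Final sorted array: [4, 7, 10, 17]

The merge sort proceeds by recursively splitting the array and merging sorted halves.
After all merges, the sorted array is [4, 7, 10, 17].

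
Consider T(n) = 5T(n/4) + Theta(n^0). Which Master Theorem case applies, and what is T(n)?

Master Theorem for T(n) = 5T(n/4) + O(n^0):

a = 5, b = 4, c = 0
log_b(a) = log_4(5) = 1.1610

Case 1: c = 0 < log_4(5) = 1.1610
T(n) = O(n^(log_4 5))

For T(n) = 5T(n/4) + O(n^0): log_4(5) = 1.1610. This is Case 1 of the Master Theorem (c < log_b(a), work dominated by leaves), giving O(n^(log_4 5)).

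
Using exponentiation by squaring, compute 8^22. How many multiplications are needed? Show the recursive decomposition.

Computing 8^22 by squaring (build up from 8^1; each line after the first costs one multiplication):

8^1 = 8
8^2 = (8^1)^2 = 8^2 = 64
8^4 = (8^2)^2 = 64^2 = 4096
8^5 = 8 * 8^4 = 8 * 4096 = 32768
8^10 = (8^5)^2 = 32768^2 = 1073741824
8^11 = 8 * 8^10 = 8 * 1073741824 = 8589934592
8^22 = (8^11)^2 = 8589934592^2 = 73786976294838206464

Result: 73786976294838206464
Multiplications needed: 6 (6 lines after 8^1)

8^22 = 73786976294838206464. Using exponentiation by squaring, this requires 6 multiplications. The key idea: if the exponent is even, square the half-power; if odd, multiply by the base once.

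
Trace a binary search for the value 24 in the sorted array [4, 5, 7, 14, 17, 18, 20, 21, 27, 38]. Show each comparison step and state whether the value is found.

Binary search for 24 in [4, 5, 7, 14, 17, 18, 20, 21, 27, 38]:

lo=0, hi=9, mid=4, arr[mid]=17 -> 17 < 24, search right half
lo=5, hi=9, mid=7, arr[mid]=21 -> 21 < 24, search right half
lo=8, hi=9, mid=8, arr[mid]=27 -> 27 > 24, search left half
lo=8 > hi=7, target 24 not found

Binary search determines that 24 is not in the array after 3 comparisons. The search space was exhausted without finding the target.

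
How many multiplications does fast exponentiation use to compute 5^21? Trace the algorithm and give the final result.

Computing 5^21 by squaring (build up from 5^1; each line after the first costs one multiplication):

5^1 = 5
5^2 = (5^1)^2 = 5^2 = 25
5^4 = (5^2)^2 = 25^2 = 625
5^5 = 5 * 5^4 = 5 * 625 = 3125
5^10 = (5^5)^2 = 3125^2 = 9765625
5^20 = (5^10)^2 = 9765625^2 = 95367431640625
5^21 = 5 * 5^20 = 5 * 95367431640625 = 476837158203125

Result: 476837158203125
Multiplications needed: 6 (6 lines after 5^1)

5^21 = 476837158203125. Using exponentiation by squaring, this requires 6 multiplications. The key idea: if the exponent is even, square the half-power; if odd, multiply by the base once.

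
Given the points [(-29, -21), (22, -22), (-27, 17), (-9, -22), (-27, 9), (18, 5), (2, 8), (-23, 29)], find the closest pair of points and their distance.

Computing all pairwise distances among 8 points:

d((-29, -21), (22, -22)) = 51.0098
d((-29, -21), (-27, 17)) = 38.0526
d((-29, -21), (-9, -22)) = 20.025
d((-29, -21), (-27, 9)) = 30.0666
d((-29, -21), (18, 5)) = 53.7122
d((-29, -21), (2, 8)) = 42.45
d((-29, -21), (-23, 29)) = 50.3587
d((22, -22), (-27, 17)) = 62.6259
d((22, -22), (-9, -22)) = 31.0
d((22, -22), (-27, 9)) = 57.9828
d((22, -22), (18, 5)) = 27.2947
d((22, -22), (2, 8)) = 36.0555
d((22, -22), (-23, 29)) = 68.0147
d((-27, 17), (-9, -22)) = 42.9535
d((-27, 17), (-27, 9)) = 8.0 <-- minimum
d((-27, 17), (18, 5)) = 46.5725
d((-27, 17), (2, 8)) = 30.3645
d((-27, 17), (-23, 29)) = 12.6491
d((-9, -22), (-27, 9)) = 35.8469
d((-9, -22), (18, 5)) = 38.1838
d((-9, -22), (2, 8)) = 31.9531
d((-9, -22), (-23, 29)) = 52.8867
d((-27, 9), (18, 5)) = 45.1774
d((-27, 9), (2, 8)) = 29.0172
d((-27, 9), (-23, 29)) = 20.3961
d((18, 5), (2, 8)) = 16.2788
d((18, 5), (-23, 29)) = 47.5079
d((2, 8), (-23, 29)) = 32.6497

Closest pair: (-27, 17) and (-27, 9) with distance 8.0

The closest pair is (-27, 17) and (-27, 9) with Euclidean distance 8.0. For 8 points, brute-force pairwise comparison is shown above. For large n, the divide-and-conquer algorithm (sort by x, recurse on halves, check the dividing strip) achieves O(n log n).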